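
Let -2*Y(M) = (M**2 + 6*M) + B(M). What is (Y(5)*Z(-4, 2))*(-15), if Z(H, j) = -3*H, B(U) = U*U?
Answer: 7200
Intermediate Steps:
B(U) = U**2
Y(M) = -M**2 - 3*M (Y(M) = -((M**2 + 6*M) + M**2)/2 = -(2*M**2 + 6*M)/2 = -M**2 - 3*M)
(Y(5)*Z(-4, 2))*(-15) = ((5*(-3 - 1*5))*(-3*(-4)))*(-15) = ((5*(-3 - 5))*12)*(-15) = ((5*(-8))*12)*(-15) = -40*12*(-15) = -480*(-15) = 7200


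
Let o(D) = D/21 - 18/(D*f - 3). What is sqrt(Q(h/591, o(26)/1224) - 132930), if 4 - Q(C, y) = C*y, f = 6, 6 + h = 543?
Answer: 2*I*sqrt(1479317318363661)/210987 ≈ 364.59*I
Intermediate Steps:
h = 537 (h = -6 + 543 = 537)
o(D) = -18/(-3 + 6*D) + D/21 (o(D) = D/21 - 18/(D*6 - 3) = D*(1/21) - 18/(6*D - 3) = D/21 - 18/(-3 + 6*D) = -18/(-3 + 6*D) + D/21)
Q(C, y) = 4 - C*y
sqrt(Q(h/591, o(26)/1224) - 132930) = sqrt((4 - 537/591*((-126 - 1*26 + 2*26**2)/(21*(-1 + 2*26)))/1224) - 132930) = sqrt((4 - 537*(1/591)*((-126 - 26 + 2*676)/(21*(-1 + 52)))*(1/1224)) - 132930) = sqrt((4 - 1*179/197*((1/21)*(-126 - 26 + 1352)/51)*(1/1224)) - 132930) = sqrt((4 - 1*179/197*((1/21)*(1/51)*1200)*(1/1224)) - 132930) = sqrt((4 - 1*179/197*(400/357)*(1/1224)) - 132930) = sqrt((4 - 1*179/197*50/54621) - 132930) = sqrt((4 - 8950/10760337) - 132930) = sqrt(43032398/10760337 - 132930) = sqrt(-1430328565012/10760337) = 2*I*sqrt(1479317318363661)/210987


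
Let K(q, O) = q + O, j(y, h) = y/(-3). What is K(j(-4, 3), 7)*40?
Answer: 1000/3 ≈ 333.33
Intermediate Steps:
j(y, h) = -y/3 (j(y, h) = y*(-⅓) = -y/3)
K(q, O) = O + q
K(j(-4, 3), 7)*40 = (7 - ⅓*(-4))*40 = (7 + 4/3)*40 = (25/3)*40 = 1000/3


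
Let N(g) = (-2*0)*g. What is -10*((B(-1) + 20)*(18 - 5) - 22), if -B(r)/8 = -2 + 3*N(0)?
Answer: -4460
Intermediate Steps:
N(g) = 0 (N(g) = 0*g = 0)
B(r) = 16 (B(r) = -8*(-2 + 3*0) = -8*(-2 + 0) = -8*(-2) = 16)
-10*((B(-1) + 20)*(18 - 5) - 22) = -10*((16 + 20)*(18 - 5) - 22) = -10*(36*13 - 22) = -10*(468 - 22) = -10*446 = -4460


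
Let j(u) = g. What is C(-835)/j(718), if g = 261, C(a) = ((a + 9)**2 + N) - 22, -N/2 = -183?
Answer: 227540/87 ≈ 2615.4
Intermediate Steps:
N = 366 (N = -2*(-183) = 366)
C(a) = 344 + (9 + a)**2 (C(a) = ((a + 9)**2 + 366) - 22 = ((9 + a)**2 + 366) - 22 = (366 + (9 + a)**2) - 22 = 344 + (9 + a)**2)
j(u) = 261
C(-835)/j(718) = (344 + (9 - 835)**2)/261 = (344 + (-826)**2)*(1/261) = (344 + 682276)*(1/261) = 682620*(1/261) = 227540/87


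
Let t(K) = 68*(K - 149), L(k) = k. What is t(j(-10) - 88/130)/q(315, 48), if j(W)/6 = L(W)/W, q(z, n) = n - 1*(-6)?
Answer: -105842/585 ≈ -180.93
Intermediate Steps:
q(z, n) = 6 + n (q(z, n) = n + 6 = 6 + n)
j(W) = 6 (j(W) = 6*(W/W) = 6*1 = 6)
t(K) = -10132 + 68*K (t(K) = 68*(-149 + K) = -10132 + 68*K)
t(j(-10) - 88/130)/q(315, 48) = (-10132 + 68*(6 - 88/130))/(6 + 48) = (-10132 + 68*(6 - 88/130))/54 = (-10132 + 68*(6 - 1*44/65))*(1/54) = (-10132 + 68*(6 - 44/65))*(1/54) = (-10132 + 68*(346/65))*(1/54) = (-10132 + 23528/65)*(1/54) = -635052/65*1/54 = -105842/585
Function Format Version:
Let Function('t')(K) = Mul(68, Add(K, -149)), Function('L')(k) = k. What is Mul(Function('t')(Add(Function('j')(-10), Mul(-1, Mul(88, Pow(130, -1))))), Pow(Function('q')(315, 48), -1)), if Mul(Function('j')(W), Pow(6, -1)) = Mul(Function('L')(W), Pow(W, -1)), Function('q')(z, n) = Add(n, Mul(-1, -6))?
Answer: Rational(-105842, 585) ≈ -180.93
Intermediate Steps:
Function('q')(z, n) = Add(6, n) (Function('q')(z, n) = Add(n, 6) = Add(6, n))
Function('j')(W) = 6 (Function('j')(W) = Mul(6, Mul(W, Pow(W, -1))) = Mul(6, 1) = 6)
Function('t')(K) = Add(-10132, Mul(68, K)) (Function('t')(K) = Mul(68, Add(-149, K)) = Add(-10132, Mul(68, K)))
Mul(Function('t')(Add(Function('j')(-10), Mul(-1, Mul(88, Pow(130, -1))))), Pow(Function('q')(315, 48), -1)) = Mul(Add(-10132, Mul(68, Add(6, Mul(-1, Mul(88, Pow(130, -1)))))), Pow(Add(6, 48), -1)) = Mul(Add(-10132, Mul(68, Add(6, Mul(-1, Mul(88, Rational(1, 130)))))), Pow(54, -1)) = Mul(Add(-10132, Mul(68, Add(6, Mul(-1, Rational(44, 65))))), Rational(1, 54)) = Mul(Add(-10132, Mul(68, Add(6, Rational(-44, 65)))), Rational(1, 54)) = Mul(Add(-10132, Mul(68, Rational(346, 65))), Rational(1, 54)) = Mul(Add(-10132, Rational(23528, 65)), Rational(1, 54)) = Mul(Rational(-635052, 65), Rational(1, 54)) = Rational(-105842, 585)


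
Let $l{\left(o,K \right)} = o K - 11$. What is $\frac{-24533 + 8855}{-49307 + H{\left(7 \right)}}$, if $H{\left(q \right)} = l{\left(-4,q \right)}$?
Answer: $\frac{7839}{24673} \approx 0.31772$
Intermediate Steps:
$l{\left(o,K \right)} = -11 + K o$ ($l{\left(o,K \right)} = K o - 11 = -11 + K o$)
$H{\left(q \right)} = -11 - 4 q$ ($H{\left(q \right)} = -11 + q \left(-4\right) = -11 - 4 q$)
$\frac{-24533 + 8855}{-49307 + H{\left(7 \right)}} = \frac{-24533 + 8855}{-49307 - 39} = - \frac{15678}{-49307 - 39} = - \frac{15678}{-49346} = \left(-15678\right) \left(- \frac{1}{49346}\right) = \frac{7839}{24673}$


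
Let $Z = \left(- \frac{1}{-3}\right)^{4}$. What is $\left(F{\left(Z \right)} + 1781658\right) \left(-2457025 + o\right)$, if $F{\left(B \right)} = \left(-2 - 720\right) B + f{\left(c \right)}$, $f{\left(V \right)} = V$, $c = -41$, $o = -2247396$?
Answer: $- \frac{678896194137355}{81} \approx -8.3814 \cdot 10^{12}$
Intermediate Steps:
$Z = \frac{1}{81}$ ($Z = \left(\left(-1\right) \left(- \frac{1}{3}\right)\right)^{4} = \left(\frac{1}{3}\right)^{4} = \frac{1}{81} \approx 0.012346$)
$F{\left(B \right)} = -41 - 722 B$ ($F{\left(B \right)} = \left(-2 - 720\right) B - 41 = - 722 B - 41 = -41 - 722 B$)
$\left(F{\left(Z \right)} + 1781658\right) \left(-2457025 + o\right) = \left(\left(-41 - \frac{722}{81}\right) + 1781658\right) \left(-2457025 - 2247396\right) = \left(\left(-41 - \frac{722}{81}\right) + 1781658\right) \left(-4704421\right) = \left(- \frac{4043}{81} + 1781658\right) \left(-4704421\right) = \frac{144310255}{81} \left(-4704421\right) = - \frac{678896194137355}{81}$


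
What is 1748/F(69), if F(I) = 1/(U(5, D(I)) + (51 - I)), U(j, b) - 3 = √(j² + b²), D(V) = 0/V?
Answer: -17480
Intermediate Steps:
D(V) = 0
U(j, b) = 3 + √(b² + j²) (U(j, b) = 3 + √(j² + b²) = 3 + √(b² + j²))
F(I) = 1/(59 - I) (F(I) = 1/((3 + √(0² + 5²)) + (51 - I)) = 1/((3 + √(0 + 25)) + (51 - I)) = 1/((3 + √25) + (51 - I)) = 1/((3 + 5) + (51 - I)) = 1/(8 + (51 - I)) = 1/(59 - I))
1748/F(69) = 1748/(1/(59 - 1*69)) = 1748/(1/(59 - 69)) = 1748/(1/(-10)) = 1748/(-⅒) = 1748*(-10) = -17480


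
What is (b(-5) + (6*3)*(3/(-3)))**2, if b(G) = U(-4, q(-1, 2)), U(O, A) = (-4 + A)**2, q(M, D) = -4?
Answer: 2116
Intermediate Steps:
b(G) = 64 (b(G) = (-4 - 4)**2 = (-8)**2 = 64)
(b(-5) + (6*3)*(3/(-3)))**2 = (64 + (6*3)*(3/(-3)))**2 = (64 + 18*(3*(-1/3)))**2 = (64 + 18*(-1))**2 = (64 - 18)**2 = 46**2 = 2116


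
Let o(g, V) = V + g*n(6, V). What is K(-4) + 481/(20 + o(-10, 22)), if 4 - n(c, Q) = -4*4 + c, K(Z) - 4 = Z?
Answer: -481/98 ≈ -4.9082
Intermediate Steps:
K(Z) = 4 + Z
n(c, Q) = 20 - c (n(c, Q) = 4 - (-4*4 + c) = 4 - (-16 + c) = 4 + (16 - c) = 20 - c)
o(g, V) = V + 14*g (o(g, V) = V + g*(20 - 1*6) = V + g*(20 - 6) = V + g*14 = V + 14*g)
K(-4) + 481/(20 + o(-10, 22)) = (4 - 4) + 481/(20 + (22 + 14*(-10))) = 0 + 481/(20 + (22 - 140)) = 0 + 481/(20 - 118) = 0 + 481/(-98) = 0 + 481*(-1/98) = 0 - 481/98 = -481/98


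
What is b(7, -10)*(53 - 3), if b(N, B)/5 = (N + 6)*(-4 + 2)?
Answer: -6500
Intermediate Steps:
b(N, B) = -60 - 10*N (b(N, B) = 5*((N + 6)*(-4 + 2)) = 5*((6 + N)*(-2)) = 5*(-12 - 2*N) = -60 - 10*N)
b(7, -10)*(53 - 3) = (-60 - 10*7)*(53 - 3) = (-60 - 70)*50 = -130*50 = -6500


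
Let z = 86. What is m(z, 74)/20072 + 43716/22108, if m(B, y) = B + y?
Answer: 27531401/13867243 ≈ 1.9854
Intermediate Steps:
m(z, 74)/20072 + 43716/22108 = (86 + 74)/20072 + 43716/22108 = 160*(1/20072) + 43716*(1/22108) = 20/2509 + 10929/5527 = 27531401/13867243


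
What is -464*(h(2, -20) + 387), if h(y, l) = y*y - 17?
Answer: -173536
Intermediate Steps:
h(y, l) = -17 + y² (h(y, l) = y² - 17 = -17 + y²)
-464*(h(2, -20) + 387) = -464*((-17 + 2²) + 387) = -464*((-17 + 4) + 387) = -464*(-13 + 387) = -464*374 = -173536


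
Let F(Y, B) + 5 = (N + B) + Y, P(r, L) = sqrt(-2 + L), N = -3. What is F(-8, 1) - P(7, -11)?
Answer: -15 - I*sqrt(13) ≈ -15.0 - 3.6056*I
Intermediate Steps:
F(Y, B) = -8 + B + Y (F(Y, B) = -5 + ((-3 + B) + Y) = -5 + (-3 + B + Y) = -8 + B + Y)
F(-8, 1) - P(7, -11) = (-8 + 1 - 8) - sqrt(-2 - 11) = -15 - sqrt(-13) = -15 - I*sqrt(13)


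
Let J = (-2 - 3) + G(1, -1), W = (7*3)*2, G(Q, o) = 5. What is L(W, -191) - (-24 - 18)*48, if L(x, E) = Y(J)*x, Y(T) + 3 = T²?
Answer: 1890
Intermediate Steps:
W = 42 (W = 21*2 = 42)
J = 0 (J = (-2 - 3) + 5 = -5 + 5 = 0)
Y(T) = -3 + T²
L(x, E) = -3*x (L(x, E) = (-3 + 0²)*x = (-3 + 0)*x = -3*x)
L(W, -191) - (-24 - 18)*48 = -3*42 - (-24 - 18)*48 = -126 - (-42)*48 = -126 - 1*(-2016) = -126 + 2016 = 1890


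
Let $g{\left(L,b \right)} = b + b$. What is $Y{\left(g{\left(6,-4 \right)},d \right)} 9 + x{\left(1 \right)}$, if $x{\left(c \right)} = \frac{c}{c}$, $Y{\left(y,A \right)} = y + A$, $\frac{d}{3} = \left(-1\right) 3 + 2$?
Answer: $-98$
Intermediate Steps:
$d = -3$ ($d = 3 \left(\left(-1\right) 3 + 2\right) = 3 \left(-3 + 2\right) = 3 \left(-1\right) = -3$)
$g{\left(L,b \right)} = 2 b$
$Y{\left(y,A \right)} = A + y$
$x{\left(c \right)} = 1$
$Y{\left(g{\left(6,-4 \right)},d \right)} 9 + x{\left(1 \right)} = \left(-3 + 2 \left(-4\right)\right) 9 + 1 = \left(-3 - 8\right) 9 + 1 = \left(-11\right) 9 + 1 = -99 + 1 = -98$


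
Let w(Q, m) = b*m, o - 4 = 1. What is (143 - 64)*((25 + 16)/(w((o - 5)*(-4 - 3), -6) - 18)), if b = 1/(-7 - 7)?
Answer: -553/3 ≈ -184.33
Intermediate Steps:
o = 5 (o = 4 + 1 = 5)
b = -1/14 (b = 1/(-14) = -1/14 ≈ -0.071429)
w(Q, m) = -m/14
(143 - 64)*((25 + 16)/(w((o - 5)*(-4 - 3), -6) - 18)) = (143 - 64)*((25 + 16)/(-1/14*(-6) - 18)) = 79*(41/(3/7 - 18)) = 79*(41/(-123/7)) = 79*(41*(-7/123)) = 79*(-7/3) = -553/3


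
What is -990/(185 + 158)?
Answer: -990/343 ≈ -2.8863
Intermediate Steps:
-990/(185 + 158) = -990/343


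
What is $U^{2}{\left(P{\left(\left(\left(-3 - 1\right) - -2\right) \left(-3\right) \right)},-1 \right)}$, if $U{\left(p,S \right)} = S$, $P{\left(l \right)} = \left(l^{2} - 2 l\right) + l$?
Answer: $1$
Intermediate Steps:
$P{\left(l \right)} = l^{2} - l$
$U^{2}{\left(P{\left(\left(\left(-3 - 1\right) - -2\right) \left(-3\right) \right)},-1 \right)} = \left(-1\right)^{2} = 1$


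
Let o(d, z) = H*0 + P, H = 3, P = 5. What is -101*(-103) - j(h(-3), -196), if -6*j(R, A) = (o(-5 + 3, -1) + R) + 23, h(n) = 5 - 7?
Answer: 31222/3 ≈ 10407.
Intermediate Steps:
h(n) = -2
o(d, z) = 5 (o(d, z) = 3*0 + 5 = 0 + 5 = 5)
j(R, A) = -14/3 - R/6 (j(R, A) = -((5 + R) + 23)/6 = -(28 + R)/6 = -14/3 - R/6)
-101*(-103) - j(h(-3), -196) = -101*(-103) - (-14/3 - 1/6*(-2)) = 10403 - (-14/3 + 1/3) = 10403 - 1*(-13/3) = 10403 + 13/3 = 31222/3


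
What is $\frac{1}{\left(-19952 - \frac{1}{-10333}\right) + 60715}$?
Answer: $\frac{10333}{421204080} \approx 2.4532 \cdot 10^{-5}$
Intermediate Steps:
$\frac{1}{\left(-19952 - \frac{1}{-10333}\right) + 60715} = \frac{1}{\left(-19952 - - \frac{1}{10333}\right) + 60715} = \frac{1}{\left(-19952 + \frac{1}{10333}\right) + 60715} = \frac{1}{- \frac{206164015}{10333} + 60715} = \frac{1}{\frac{421204080}{10333}} = \frac{10333}{421204080}$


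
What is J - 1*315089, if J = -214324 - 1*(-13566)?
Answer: -515847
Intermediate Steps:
J = -200758 (J = -214324 + 13566 = -200758)
J - 1*315089 = -200758 - 1*315089 = -200758 - 315089 = -515847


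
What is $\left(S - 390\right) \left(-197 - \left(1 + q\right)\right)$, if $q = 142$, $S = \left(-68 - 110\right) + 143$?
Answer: $144500$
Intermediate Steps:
$S = -35$ ($S = -178 + 143 = -35$)
$\left(S - 390\right) \left(-197 - \left(1 + q\right)\right) = \left(-35 - 390\right) \left(-197 - 143\right) = - 425 \left(-197 - 143\right) = \left(-425\right) \left(-340\right) = 144500$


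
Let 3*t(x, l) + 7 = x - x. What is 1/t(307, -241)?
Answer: -3/7 ≈ -0.42857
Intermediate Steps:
t(x, l) = -7/3 (t(x, l) = -7/3 + (x - x)/3 = -7/3 + (⅓)*0 = -7/3 + 0 = -7/3)
1/t(307, -241) = 1/(-7/3) = -3/7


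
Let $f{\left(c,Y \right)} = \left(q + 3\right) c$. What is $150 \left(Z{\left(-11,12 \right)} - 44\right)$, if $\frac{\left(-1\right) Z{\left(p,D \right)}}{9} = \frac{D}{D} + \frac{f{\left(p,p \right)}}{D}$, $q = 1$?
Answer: $-3000$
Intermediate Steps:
$f{\left(c,Y \right)} = 4 c$ ($f{\left(c,Y \right)} = \left(1 + 3\right) c = 4 c$)
$Z{\left(p,D \right)} = -9 - \frac{36 p}{D}$ ($Z{\left(p,D \right)} = - 9 \left(\frac{D}{D} + \frac{4 p}{D}\right) = - 9 \left(1 + \frac{4 p}{D}\right) = -9 - \frac{36 p}{D}$)
$150 \left(Z{\left(-11,12 \right)} - 44\right) = 150 \left(\left(-9 - - \frac{396}{12}\right) - 44\right) = 150 \left(\left(-9 - \left(-396\right) \frac{1}{12}\right) - 44\right) = 150 \left(\left(-9 + 33\right) - 44\right) = 150 \left(24 - 44\right) = 150 \left(-20\right) = -3000$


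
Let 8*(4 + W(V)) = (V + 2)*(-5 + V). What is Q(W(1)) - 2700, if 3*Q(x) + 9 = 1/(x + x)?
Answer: -89200/33 ≈ -2703.0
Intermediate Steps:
W(V) = -4 + (-5 + V)*(2 + V)/8 (W(V) = -4 + ((V + 2)*(-5 + V))/8 = -4 + ((2 + V)*(-5 + V))/8 = -4 + ((-5 + V)*(2 + V))/8 = -4 + (-5 + V)*(2 + V)/8)
Q(x) = -3 + 1/(6*x) (Q(x) = -3 + 1/(3*(x + x)) = -3 + 1/(3*((2*x))) = -3 + (1/(2*x))/3 = -3 + 1/(6*x))
Q(W(1)) - 2700 = (-3 + 1/(6*(-21/4 - 3/8*1 + (1/8)*1**2))) - 2700 = (-3 + 1/(6*(-21/4 - 3/8 + (1/8)*1))) - 2700 = (-3 + 1/(6*(-21/4 - 3/8 + 1/8))) - 2700 = (-3 + 1/(6*(-11/2))) - 2700 = (-3 + (1/6)*(-2/11)) - 2700 = (-3 - 1/33) - 2700 = -100/33 - 2700 = -89200/33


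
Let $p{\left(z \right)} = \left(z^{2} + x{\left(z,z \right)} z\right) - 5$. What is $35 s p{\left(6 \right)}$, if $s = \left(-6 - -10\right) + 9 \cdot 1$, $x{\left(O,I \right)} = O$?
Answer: $30485$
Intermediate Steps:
$p{\left(z \right)} = -5 + 2 z^{2}$ ($p{\left(z \right)} = \left(z^{2} + z z\right) - 5 = \left(z^{2} + z^{2}\right) - 5 = 2 z^{2} - 5 = -5 + 2 z^{2}$)
$s = 13$ ($s = \left(-6 + 10\right) + 9 = 4 + 9 = 13$)
$35 s p{\left(6 \right)} = 35 \cdot 13 \left(-5 + 2 \cdot 6^{2}\right) = 455 \left(-5 + 2 \cdot 36\right) = 455 \left(-5 + 72\right) = 455 \cdot 67 = 30485$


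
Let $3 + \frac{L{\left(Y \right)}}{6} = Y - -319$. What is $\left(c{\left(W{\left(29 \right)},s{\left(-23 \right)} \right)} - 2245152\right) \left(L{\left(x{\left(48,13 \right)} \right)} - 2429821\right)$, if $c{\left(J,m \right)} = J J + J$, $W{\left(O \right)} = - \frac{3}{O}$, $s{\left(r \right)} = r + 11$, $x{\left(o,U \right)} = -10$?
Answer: $\frac{4584455502886350}{841} \approx 5.4512 \cdot 10^{12}$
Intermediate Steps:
$s{\left(r \right)} = 11 + r$
$c{\left(J,m \right)} = J + J^{2}$ ($c{\left(J,m \right)} = J^{2} + J = J + J^{2}$)
$L{\left(Y \right)} = 1896 + 6 Y$ ($L{\left(Y \right)} = -18 + 6 \left(Y - -319\right) = -18 + 6 \left(Y + 319\right) = -18 + 6 \left(319 + Y\right) = -18 + \left(1914 + 6 Y\right) = 1896 + 6 Y$)
$\left(c{\left(W{\left(29 \right)},s{\left(-23 \right)} \right)} - 2245152\right) \left(L{\left(x{\left(48,13 \right)} \right)} - 2429821\right) = \left(- \frac{3}{29} \left(1 - \frac{3}{29}\right) - 2245152\right) \left(\left(1896 + 6 \left(-10\right)\right) - 2429821\right) = \left(\left(-3\right) \frac{1}{29} \left(1 - \frac{3}{29}\right) - 2245152\right) \left(\left(1896 - 60\right) - 2429821\right) = \left(- \frac{3 \left(1 - \frac{3}{29}\right)}{29} - 2245152\right) \left(1836 - 2429821\right) = \left(\left(- \frac{3}{29}\right) \frac{26}{29} - 2245152\right) \left(-2427985\right) = \left(- \frac{78}{841} - 2245152\right) \left(-2427985\right) = \left(- \frac{1888172910}{841}\right) \left(-2427985\right) = \frac{4584455502886350}{841}$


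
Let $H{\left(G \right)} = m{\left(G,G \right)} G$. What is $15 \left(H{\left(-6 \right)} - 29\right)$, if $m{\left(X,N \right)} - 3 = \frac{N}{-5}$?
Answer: $-813$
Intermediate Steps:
$m{\left(X,N \right)} = 3 - \frac{N}{5}$ ($m{\left(X,N \right)} = 3 + \frac{N}{-5} = 3 + N \left(- \frac{1}{5}\right) = 3 - \frac{N}{5}$)
$H{\left(G \right)} = G \left(3 - \frac{G}{5}\right)$ ($H{\left(G \right)} = \left(3 - \frac{G}{5}\right) G = G \left(3 - \frac{G}{5}\right)$)
$15 \left(H{\left(-6 \right)} - 29\right) = 15 \left(\frac{1}{5} \left(-6\right) \left(15 - -6\right) - 29\right) = 15 \left(\frac{1}{5} \left(-6\right) \left(15 + 6\right) - 29\right) = 15 \left(\frac{1}{5} \left(-6\right) 21 - 29\right) = 15 \left(- \frac{126}{5} - 29\right) = 15 \left(- \frac{271}{5}\right) = -813$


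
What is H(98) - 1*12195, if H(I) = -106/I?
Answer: -597608/49 ≈ -12196.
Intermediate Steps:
H(98) - 1*12195 = -106/98 - 1*12195 = -106*1/98 - 12195 = -53/49 - 12195 = -597608/49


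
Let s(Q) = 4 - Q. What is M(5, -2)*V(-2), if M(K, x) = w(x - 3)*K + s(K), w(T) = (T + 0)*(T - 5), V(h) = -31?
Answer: -7719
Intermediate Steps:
w(T) = T*(-5 + T)
M(K, x) = 4 - K + K*(-8 + x)*(-3 + x) (M(K, x) = ((x - 3)*(-5 + (x - 3)))*K + (4 - K) = ((-3 + x)*(-5 + (-3 + x)))*K + (4 - K) = ((-3 + x)*(-8 + x))*K + (4 - K) = ((-8 + x)*(-3 + x))*K + (4 - K) = K*(-8 + x)*(-3 + x) + (4 - K) = 4 - K + K*(-8 + x)*(-3 + x))
M(5, -2)*V(-2) = (4 - 1*5 + 5*(-8 - 2)*(-3 - 2))*(-31) = (4 - 5 + 5*(-10)*(-5))*(-31) = (4 - 5 + 250)*(-31) = 249*(-31) = -7719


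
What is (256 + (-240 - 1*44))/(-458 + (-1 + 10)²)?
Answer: 28/377 ≈ 0.074271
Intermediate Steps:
(256 + (-240 - 1*44))/(-458 + (-1 + 10)²) = (256 + (-240 - 44))/(-458 + 9²) = (256 - 284)/(-458 + 81) = -28/(-377) = -28*(-1/377) = 28/377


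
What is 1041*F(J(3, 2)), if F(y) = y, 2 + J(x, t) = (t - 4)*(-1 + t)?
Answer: -4164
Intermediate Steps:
J(x, t) = -2 + (-1 + t)*(-4 + t) (J(x, t) = -2 + (t - 4)*(-1 + t) = -2 + (-4 + t)*(-1 + t) = -2 + (-1 + t)*(-4 + t))
1041*F(J(3, 2)) = 1041*(2 + 2² - 5*2) = 1041*(2 + 4 - 10) = 1041*(-4) = -4164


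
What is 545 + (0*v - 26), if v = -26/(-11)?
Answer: 519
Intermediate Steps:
v = 26/11 (v = -26*(-1/11) = 26/11 ≈ 2.3636)
545 + (0*v - 26) = 545 + (0*(26/11) - 26) = 545 + (0 - 26) = 545 - 26 = 519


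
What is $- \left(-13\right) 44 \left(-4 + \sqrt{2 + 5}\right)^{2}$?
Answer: $13156 - 4576 \sqrt{7} \approx 1049.0$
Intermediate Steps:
$- \left(-13\right) 44 \left(-4 + \sqrt{2 + 5}\right)^{2} = - \left(-572\right) \left(-4 + \sqrt{7}\right)^{2} = 572 \left(-4 + \sqrt{7}\right)^{2}$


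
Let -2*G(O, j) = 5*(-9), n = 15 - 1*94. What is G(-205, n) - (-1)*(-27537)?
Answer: -55029/2 ≈ -27515.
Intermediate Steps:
n = -79 (n = 15 - 94 = -79)
G(O, j) = 45/2 (G(O, j) = -5*(-9)/2 = -1/2*(-45) = 45/2)
G(-205, n) - (-1)*(-27537) = 45/2 - (-1)*(-27537) = 45/2 - 1*27537 = 45/2 - 27537 = -55029/2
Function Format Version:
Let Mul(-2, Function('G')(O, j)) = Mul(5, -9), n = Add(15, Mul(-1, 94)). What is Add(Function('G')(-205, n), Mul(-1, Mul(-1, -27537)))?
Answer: Rational(-55029, 2) ≈ -27515.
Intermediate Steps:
n = -79 (n = Add(15, -94) = -79)
Function('G')(O, j) = Rational(45, 2) (Function('G')(O, j) = Mul(Rational(-1, 2), Mul(5, -9)) = Mul(Rational(-1, 2), -45) = Rational(45, 2))
Add(Function('G')(-205, n), Mul(-1, Mul(-1, -27537))) = Add(Rational(45, 2), Mul(-1, Mul(-1, -27537))) = Add(Rational(45, 2), Mul(-1, 27537)) = Add(Rational(45, 2), -27537) = Rational(-55029, 2)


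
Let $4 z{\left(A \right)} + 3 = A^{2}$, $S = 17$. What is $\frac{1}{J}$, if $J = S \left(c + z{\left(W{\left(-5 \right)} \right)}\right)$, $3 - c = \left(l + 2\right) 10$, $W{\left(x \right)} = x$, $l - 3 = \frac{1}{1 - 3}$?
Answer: $- \frac{2}{1241} \approx -0.0016116$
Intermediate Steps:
$l = \frac{5}{2}$ ($l = 3 + \frac{1}{1 - 3} = 3 + \frac{1}{-2} = 3 - \frac{1}{2} = \frac{5}{2} \approx 2.5$)
$c = -42$ ($c = 3 - \left(\frac{5}{2} + 2\right) 10 = 3 - \frac{9}{2} \cdot 10 = 3 - 45 = -42$)
$z{\left(A \right)} = - \frac{3}{4} + \frac{A^{2}}{4}$
$J = - \frac{1241}{2}$ ($J = 17 \left(-42 - \left(\frac{3}{4} - \frac{\left(-5\right)^{2}}{4}\right)\right) = 17 \left(-42 + \left(- \frac{3}{4} + \frac{1}{4} \cdot 25\right)\right) = 17 \left(-42 + \left(- \frac{3}{4} + \frac{25}{4}\right)\right) = 17 \left(-42 + \frac{11}{2}\right) = 17 \left(- \frac{73}{2}\right) = - \frac{1241}{2} \approx -620.5$)
$\frac{1}{J} = \frac{1}{- \frac{1241}{2}} = - \frac{2}{1241}$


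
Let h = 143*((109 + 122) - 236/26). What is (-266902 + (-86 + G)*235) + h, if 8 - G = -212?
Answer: -203677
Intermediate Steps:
G = 220 (G = 8 - 1*(-212) = 8 + 212 = 220)
h = 31735 (h = 143*(231 - 236*1/26) = 143*(231 - 118/13) = 143*(2885/13) = 31735)
(-266902 + (-86 + G)*235) + h = (-266902 + (-86 + 220)*235) + 31735 = (-266902 + 134*235) + 31735 = (-266902 + 31490) + 31735 = -235412 + 31735 = -203677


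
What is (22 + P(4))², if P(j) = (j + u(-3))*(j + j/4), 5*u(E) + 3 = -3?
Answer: 1296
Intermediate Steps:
u(E) = -6/5 (u(E) = -⅗ + (⅕)*(-3) = -⅗ - ⅗ = -6/5)
P(j) = 5*j*(-6/5 + j)/4 (P(j) = (j - 6/5)*(j + j/4) = (-6/5 + j)*(j + j*(¼)) = (-6/5 + j)*(j + j/4) = (-6/5 + j)*(5*j/4) = 5*j*(-6/5 + j)/4)
(22 + P(4))² = (22 + (¼)*4*(-6 + 5*4))² = (22 + (¼)*4*(-6 + 20))² = (22 + (¼)*4*14)² = (22 + 14)² = 36² = 1296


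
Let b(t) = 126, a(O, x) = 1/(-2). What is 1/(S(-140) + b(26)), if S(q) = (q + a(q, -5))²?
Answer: 4/79465 ≈ 5.0337e-5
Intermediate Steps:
a(O, x) = -½
S(q) = (-½ + q)² (S(q) = (q - ½)² = (-½ + q)²)
1/(S(-140) + b(26)) = 1/((-1 + 2*(-140))²/4 + 126) = 1/((-1 - 280)²/4 + 126) = 1/((¼)*(-281)² + 126) = 1/((¼)*78961 + 126) = 1/(78961/4 + 126) = 1/(79465/4) = 4/79465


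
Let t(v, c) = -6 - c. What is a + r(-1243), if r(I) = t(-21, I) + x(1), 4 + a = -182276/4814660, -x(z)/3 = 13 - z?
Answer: 1440741436/1203665 ≈ 1197.0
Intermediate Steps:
x(z) = -39 + 3*z (x(z) = -3*(13 - z) = -39 + 3*z)
a = -4860229/1203665 (a = -4 - 182276/4814660 = -4 - 182276*1/4814660 = -4 - 45569/1203665 = -4860229/1203665 ≈ -4.0379)
r(I) = -42 - I (r(I) = (-6 - I) + (-39 + 3*1) = (-6 - I) + (-39 + 3) = (-6 - I) - 36 = -42 - I)
a + r(-1243) = -4860229/1203665 + (-42 - 1*(-1243)) = -4860229/1203665 + (-42 + 1243) = -4860229/1203665 + 1201 = 1440741436/1203665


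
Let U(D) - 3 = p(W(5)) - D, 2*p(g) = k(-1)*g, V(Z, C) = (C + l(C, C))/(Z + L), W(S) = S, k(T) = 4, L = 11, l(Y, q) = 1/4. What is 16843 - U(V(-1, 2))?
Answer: 673209/40 ≈ 16830.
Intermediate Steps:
l(Y, q) = ¼
V(Z, C) = (¼ + C)/(11 + Z) (V(Z, C) = (C + ¼)/(Z + 11) = (¼ + C)/(11 + Z))
p(g) = 2*g (p(g) = (4*g)/2 = 2*g)
U(D) = 13 - D (U(D) = 3 + (2*5 - D) = 3 + (10 - D) = 13 - D)
16843 - U(V(-1, 2)) = 16843 - (13 - (¼ + 2)/(11 - 1)) = 16843 - (13 - 9/(10*4)) = 16843 - (13 - 1*9/40) = 16843 - (13 - 9/40) = 16843 - 1*511/40 = 16843 - 511/40 = 673209/40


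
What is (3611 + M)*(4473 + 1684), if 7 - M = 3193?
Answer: 2616725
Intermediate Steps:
M = -3186 (M = 7 - 1*3193 = 7 - 3193 = -3186)
(3611 + M)*(4473 + 1684) = (3611 - 3186)*(4473 + 1684) = 425*6157 = 2616725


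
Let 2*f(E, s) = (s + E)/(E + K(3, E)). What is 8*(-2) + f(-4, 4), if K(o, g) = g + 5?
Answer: -16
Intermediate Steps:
K(o, g) = 5 + g
f(E, s) = (E + s)/(2*(5 + 2*E)) (f(E, s) = ((s + E)/(E + (5 + E)))/2 = ((E + s)/(5 + 2*E))/2 = (E + s)/(2*(5 + 2*E)))
8*(-2) + f(-4, 4) = 8*(-2) + (-4 + 4)/(2*(5 + 2*(-4))) = -16 + (½)*0/(5 - 8) = -16 + (½)*0/(-3) = -16 + (½)*(-⅓)*0 = -16 + 0 = -16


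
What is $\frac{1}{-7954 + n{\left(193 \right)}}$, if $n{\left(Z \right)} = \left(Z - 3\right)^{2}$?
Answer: $\frac{1}{28146} \approx 3.5529 \cdot 10^{-5}$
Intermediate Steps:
$n{\left(Z \right)} = \left(-3 + Z\right)^{2}$
$\frac{1}{-7954 + n{\left(193 \right)}} = \frac{1}{-7954 + \left(-3 + 193\right)^{2}} = \frac{1}{-7954 + 190^{2}} = \frac{1}{-7954 + 36100} = \frac{1}{28146}$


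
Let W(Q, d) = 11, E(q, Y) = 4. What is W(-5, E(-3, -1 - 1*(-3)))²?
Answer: 121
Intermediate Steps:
W(-5, E(-3, -1 - 1*(-3)))² = 11² = 121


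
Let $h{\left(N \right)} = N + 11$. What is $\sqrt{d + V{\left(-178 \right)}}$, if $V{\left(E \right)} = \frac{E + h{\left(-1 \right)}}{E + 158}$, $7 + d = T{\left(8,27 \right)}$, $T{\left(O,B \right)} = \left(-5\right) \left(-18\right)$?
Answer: $\frac{\sqrt{2285}}{5} \approx 9.5603$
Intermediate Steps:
$h{\left(N \right)} = 11 + N$
$T{\left(O,B \right)} = 90$
$d = 83$ ($d = -7 + 90 = 83$)
$V{\left(E \right)} = \frac{10 + E}{158 + E}$ ($V{\left(E \right)} = \frac{E + \left(11 - 1\right)}{E + 158} = \frac{E + 10}{158 + E} = \frac{10 + E}{158 + E}$)
$\sqrt{d + V{\left(-178 \right)}} = \sqrt{83 + \frac{10 - 178}{158 - 178}} = \sqrt{83 + \frac{1}{-20} \left(-168\right)} = \sqrt{83 - - \frac{42}{5}} = \sqrt{83 + \frac{42}{5}} = \sqrt{\frac{457}{5}} = \frac{\sqrt{2285}}{5}$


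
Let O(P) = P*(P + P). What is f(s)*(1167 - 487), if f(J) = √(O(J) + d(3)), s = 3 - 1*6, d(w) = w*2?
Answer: 1360*√6 ≈ 3331.3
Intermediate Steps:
d(w) = 2*w
O(P) = 2*P² (O(P) = P*(2*P) = 2*P²)
s = -3 (s = 3 - 6 = -3)
f(J) = √(6 + 2*J²) (f(J) = √(2*J² + 2*3) = √(2*J² + 6) = √(6 + 2*J²))
f(s)*(1167 - 487) = √(6 + 2*(-3)²)*(1167 - 487) = √(6 + 2*9)*680 = √(6 + 18)*680 = √24*680 = (2*√6)*680 = 1360*√6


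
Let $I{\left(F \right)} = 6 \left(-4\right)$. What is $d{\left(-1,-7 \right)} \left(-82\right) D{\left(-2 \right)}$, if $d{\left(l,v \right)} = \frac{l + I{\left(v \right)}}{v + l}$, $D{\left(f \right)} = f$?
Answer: $\frac{1025}{2} \approx 512.5$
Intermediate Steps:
$I{\left(F \right)} = -24$
$d{\left(l,v \right)} = \frac{-24 + l}{l + v}$ ($d{\left(l,v \right)} = \frac{l - 24}{v + l} = \frac{-24 + l}{l + v}$)
$d{\left(-1,-7 \right)} \left(-82\right) D{\left(-2 \right)} = \frac{-24 - 1}{-1 - 7} \left(-82\right) \left(-2\right) = \frac{1}{-8} \left(-25\right) \left(-82\right) \left(-2\right) = \left(- \frac{1}{8}\right) \left(-25\right) \left(-82\right) \left(-2\right) = \frac{25}{8} \left(-82\right) \left(-2\right) = \left(- \frac{1025}{4}\right) \left(-2\right) = \frac{1025}{2}$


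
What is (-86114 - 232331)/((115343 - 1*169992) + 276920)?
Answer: -318445/222271 ≈ -1.4327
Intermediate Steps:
(-86114 - 232331)/((115343 - 1*169992) + 276920) = -318445/((115343 - 169992) + 276920) = -318445/(-54649 + 276920) = -318445/222271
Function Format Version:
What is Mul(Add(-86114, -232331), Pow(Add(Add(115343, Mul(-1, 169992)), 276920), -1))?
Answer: Rational(-318445, 222271) ≈ -1.4327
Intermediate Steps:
Mul(Add(-86114, -232331), Pow(Add(Add(115343, Mul(-1, 169992)), 276920), -1)) = Mul(-318445, Pow(Add(Add(115343, -169992), 276920), -1)) = Mul(-318445, Pow(Add(-54649, 276920), -1)) = Mul(-318445, Pow(222271, -1)) = Mul(-318445, Rational(1, 222271)) = Rational(-318445, 222271)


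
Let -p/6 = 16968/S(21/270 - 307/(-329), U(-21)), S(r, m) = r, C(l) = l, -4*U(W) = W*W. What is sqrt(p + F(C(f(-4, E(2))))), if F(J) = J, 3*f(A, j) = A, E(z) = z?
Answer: 2*I*sqrt(203029351220307)/89799 ≈ 317.35*I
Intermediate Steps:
U(W) = -W**2/4 (U(W) = -W*W/4 = -W**2/4)
f(A, j) = A/3
p = -3014534880/29933 (p = -101808/(21/270 - 307/(-329)) = -101808/(21*(1/270) - 307*(-1/329)) = -101808/(7/90 + 307/329) = -101808/29933/29610 = -101808*29610/29933 = -6*502422480/29933 = -3014534880/29933 ≈ -1.0071e+5)
sqrt(p + F(C(f(-4, E(2))))) = sqrt(-3014534880/29933 + (1/3)*(-4)) = sqrt(-3014534880/29933 - 4/3) = sqrt(-9043724372/89799) = 2*I*sqrt(203029351220307)/89799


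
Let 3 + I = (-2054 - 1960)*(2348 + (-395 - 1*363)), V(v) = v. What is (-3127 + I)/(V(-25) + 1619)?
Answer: -3192695/797 ≈ -4005.9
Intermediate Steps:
I = -6382263 (I = -3 + (-2054 - 1960)*(2348 + (-395 - 1*363)) = -3 - 4014*(2348 + (-395 - 363)) = -3 - 4014*(2348 - 758) = -3 - 4014*1590 = -3 - 6382260 = -6382263)
(-3127 + I)/(V(-25) + 1619) = (-3127 - 6382263)/(-25 + 1619) = -6385390/1594 = -6385390*1/1594 = -3192695/797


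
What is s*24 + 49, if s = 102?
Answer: 2497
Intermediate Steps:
s*24 + 49 = 102*24 + 49 = 2448 + 49 = 2497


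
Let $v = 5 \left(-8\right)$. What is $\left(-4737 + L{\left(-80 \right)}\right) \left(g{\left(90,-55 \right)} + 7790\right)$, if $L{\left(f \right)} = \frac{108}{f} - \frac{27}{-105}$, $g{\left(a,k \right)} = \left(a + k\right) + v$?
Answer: $- \frac{1032809481}{28} \approx -3.6886 \cdot 10^{7}$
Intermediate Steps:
$v = -40$
$g{\left(a,k \right)} = -40 + a + k$ ($g{\left(a,k \right)} = \left(a + k\right) - 40 = -40 + a + k$)
$L{\left(f \right)} = \frac{9}{35} + \frac{108}{f}$ ($L{\left(f \right)} = \frac{108}{f} - - \frac{9}{35} = \frac{108}{f} + \frac{9}{35} = \frac{9}{35} + \frac{108}{f}$)
$\left(-4737 + L{\left(-80 \right)}\right) \left(g{\left(90,-55 \right)} + 7790\right) = \left(-4737 + \left(\frac{9}{35} + \frac{108}{-80}\right)\right) \left(\left(-40 + 90 - 55\right) + 7790\right) = \left(-4737 + \left(\frac{9}{35} + 108 \left(- \frac{1}{80}\right)\right)\right) \left(-5 + 7790\right) = \left(-4737 + \left(\frac{9}{35} - \frac{27}{20}\right)\right) 7785 = \left(-4737 - \frac{153}{140}\right) 7785 = \left(- \frac{663333}{140}\right) 7785 = - \frac{1032809481}{28}$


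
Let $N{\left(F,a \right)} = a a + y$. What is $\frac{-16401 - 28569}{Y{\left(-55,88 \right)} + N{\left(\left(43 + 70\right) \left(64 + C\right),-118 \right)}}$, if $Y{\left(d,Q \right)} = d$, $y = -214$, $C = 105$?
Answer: $- \frac{8994}{2731} \approx -3.2933$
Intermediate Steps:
$N{\left(F,a \right)} = -214 + a^{2}$ ($N{\left(F,a \right)} = a a - 214 = a^{2} - 214 = -214 + a^{2}$)
$\frac{-16401 - 28569}{Y{\left(-55,88 \right)} + N{\left(\left(43 + 70\right) \left(64 + C\right),-118 \right)}} = \frac{-16401 - 28569}{-55 - \left(214 - \left(-118\right)^{2}\right)} = - \frac{44970}{-55 + \left(-214 + 13924\right)} = - \frac{44970}{-55 + 13710} = - \frac{44970}{13655} = \left(-44970\right) \frac{1}{13655} = - \frac{8994}{2731}$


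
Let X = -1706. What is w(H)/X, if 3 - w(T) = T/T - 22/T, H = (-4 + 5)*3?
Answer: -14/2559 ≈ -0.0054709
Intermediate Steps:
H = 3 (H = 1*3 = 3)
w(T) = 2 + 22/T (w(T) = 3 - (T/T - 22/T) = 3 - (1 - 22/T) = 3 + (-1 + 22/T) = 2 + 22/T)
w(H)/X = (2 + 22/3)/(-1706) = (2 + 22*(⅓))*(-1/1706) = (2 + 22/3)*(-1/1706) = (28/3)*(-1/1706) = -14/2559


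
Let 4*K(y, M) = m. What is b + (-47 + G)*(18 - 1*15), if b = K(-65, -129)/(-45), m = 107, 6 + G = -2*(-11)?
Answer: -16847/180 ≈ -93.594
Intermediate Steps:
G = 16 (G = -6 - 2*(-11) = -6 + 22 = 16)
K(y, M) = 107/4 (K(y, M) = (¼)*107 = 107/4)
b = -107/180 (b = (107/4)/(-45) = (107/4)*(-1/45) = -107/180 ≈ -0.59444)
b + (-47 + G)*(18 - 1*15) = -107/180 + (-47 + 16)*(18 - 1*15) = -107/180 - 31*(18 - 15) = -107/180 - 31*3 = -107/180 - 93 = -16847/180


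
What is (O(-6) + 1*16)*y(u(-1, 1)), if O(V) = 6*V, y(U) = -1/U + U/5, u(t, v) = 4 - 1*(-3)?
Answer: -176/7 ≈ -25.143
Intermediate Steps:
u(t, v) = 7 (u(t, v) = 4 + 3 = 7)
y(U) = -1/U + U/5 (y(U) = -1/U + U*(⅕) = -1/U + U/5)
(O(-6) + 1*16)*y(u(-1, 1)) = (6*(-6) + 1*16)*(-1/7 + (⅕)*7) = (-36 + 16)*(-1*⅐ + 7/5) = -20*(-⅐ + 7/5) = -20*44/35 = -176/7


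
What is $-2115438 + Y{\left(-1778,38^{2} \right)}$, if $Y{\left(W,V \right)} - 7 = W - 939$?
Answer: $-2118148$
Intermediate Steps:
$Y{\left(W,V \right)} = -932 + W$ ($Y{\left(W,V \right)} = 7 + \left(W - 939\right) = 7 + \left(-939 + W\right) = -932 + W$)
$-2115438 + Y{\left(-1778,38^{2} \right)} = -2115438 - 2710 = -2118148$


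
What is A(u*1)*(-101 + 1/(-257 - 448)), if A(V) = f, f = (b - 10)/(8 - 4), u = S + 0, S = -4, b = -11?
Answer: 249221/470 ≈ 530.26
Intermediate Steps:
u = -4 (u = -4 + 0 = -4)
f = -21/4 (f = (-11 - 10)/(8 - 4) = -21/4 ≈ -5.2500)
A(V) = -21/4
A(u*1)*(-101 + 1/(-257 - 448)) = -21*(-101 + 1/(-257 - 448))/4 = -21*(-101 + 1/(-705))/4 = -21*(-101 - 1/705)/4 = -21/4*(-71206/705) = 249221/470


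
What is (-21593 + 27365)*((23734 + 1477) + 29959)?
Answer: 318441240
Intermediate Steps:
(-21593 + 27365)*((23734 + 1477) + 29959) = 5772*(25211 + 29959) = 5772*55170 = 318441240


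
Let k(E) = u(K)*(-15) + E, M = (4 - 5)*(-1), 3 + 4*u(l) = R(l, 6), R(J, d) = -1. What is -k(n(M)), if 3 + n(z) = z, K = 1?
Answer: -13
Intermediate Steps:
u(l) = -1 (u(l) = -3/4 + (1/4)*(-1) = -3/4 - 1/4 = -1)
M = 1 (M = -1*(-1) = 1)
n(z) = -3 + z
k(E) = 15 + E (k(E) = -1*(-15) + E = 15 + E)
-k(n(M)) = -(15 + (-3 + 1)) = -(15 - 2) = -1*13 = -13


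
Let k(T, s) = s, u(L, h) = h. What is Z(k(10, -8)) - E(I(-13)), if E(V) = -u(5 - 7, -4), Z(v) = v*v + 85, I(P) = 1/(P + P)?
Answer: 145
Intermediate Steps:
I(P) = 1/(2*P)
Z(v) = 85 + v**2 (Z(v) = v**2 + 85 = 85 + v**2)
E(V) = 4 (E(V) = -1*(-4) = 4)
Z(k(10, -8)) - E(I(-13)) = (85 + (-8)**2) - 1*4 = (85 + 64) - 4 = 149 - 4 = 145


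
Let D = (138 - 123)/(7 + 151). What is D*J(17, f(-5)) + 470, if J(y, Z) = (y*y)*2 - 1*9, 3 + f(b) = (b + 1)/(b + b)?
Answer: 82795/158 ≈ 524.02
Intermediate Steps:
f(b) = -3 + (1 + b)/(2*b) (f(b) = -3 + (b + 1)/(b + b) = -3 + (1 + b)/((2*b)) = -3 + (1 + b)*(1/(2*b)) = -3 + (1 + b)/(2*b))
D = 15/158 ≈ 0.094937
J(y, Z) = -9 + 2*y² (J(y, Z) = y²*2 - 9 = 2*y² - 9 = -9 + 2*y²)
D*J(17, f(-5)) + 470 = 15*(-9 + 2*17²)/158 + 470 = 15*(-9 + 2*289)/158 + 470 = 15*(-9 + 578)/158 + 470 = (15/158)*569 + 470 = 8535/158 + 470 = 82795/158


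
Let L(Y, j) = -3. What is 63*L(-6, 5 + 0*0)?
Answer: -189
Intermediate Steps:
63*L(-6, 5 + 0*0) = 63*(-3) = -189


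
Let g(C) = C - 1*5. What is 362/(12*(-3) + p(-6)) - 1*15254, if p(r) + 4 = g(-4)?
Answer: -747808/49 ≈ -15261.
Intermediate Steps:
g(C) = -5 + C (g(C) = C - 5 = -5 + C)
p(r) = -13 (p(r) = -4 + (-5 - 4) = -4 - 9 = -13)
362/(12*(-3) + p(-6)) - 1*15254 = 362/(12*(-3) - 13) - 1*15254 = 362/(-36 - 13) - 15254 = 362/(-49) - 15254 = 362*(-1/49) - 15254 = -362/49 - 15254 = -747808/49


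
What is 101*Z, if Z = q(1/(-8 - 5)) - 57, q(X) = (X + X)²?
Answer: -972529/169 ≈ -5754.6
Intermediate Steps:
q(X) = 4*X² (q(X) = (2*X)² = 4*X²)
Z = -9629/169 (Z = 4*(1/(-8 - 5))² - 57 = 4*(1/(-13))² - 57 = 4*(-1/13)² - 57 = 4*(1/169) - 57 = 4/169 - 57 = -9629/169 ≈ -56.976)
101*Z = 101*(-9629/169) = -972529/169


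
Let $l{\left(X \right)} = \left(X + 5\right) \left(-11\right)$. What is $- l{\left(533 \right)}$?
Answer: $5918$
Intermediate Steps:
$l{\left(X \right)} = -55 - 11 X$ ($l{\left(X \right)} = \left(5 + X\right) \left(-11\right) = -55 - 11 X$)
$- l{\left(533 \right)} = - (-55 - 5863) = \left(-1\right) \left(-5918\right) = 5918$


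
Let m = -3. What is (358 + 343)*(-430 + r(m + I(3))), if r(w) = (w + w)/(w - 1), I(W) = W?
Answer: -301430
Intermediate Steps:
r(w) = 2*w/(-1 + w) (r(w) = (2*w)/(-1 + w) = 2*w/(-1 + w))
(358 + 343)*(-430 + r(m + I(3))) = (358 + 343)*(-430 + 2*(-3 + 3)/(-1 + (-3 + 3))) = 701*(-430 + 2*0/(-1 + 0)) = 701*(-430 + 2*0/(-1)) = 701*(-430 + 2*0*(-1)) = 701*(-430 + 0) = 701*(-430) = -301430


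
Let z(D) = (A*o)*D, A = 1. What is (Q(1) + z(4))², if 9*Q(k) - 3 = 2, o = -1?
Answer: 961/81 ≈ 11.864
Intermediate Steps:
Q(k) = 5/9 (Q(k) = ⅓ + (⅑)*2 = ⅓ + 2/9 = 5/9)
z(D) = -D (z(D) = (1*(-1))*D = -D)
(Q(1) + z(4))² = (5/9 - 1*4)² = (5/9 - 4)² = (-31/9)² = 961/81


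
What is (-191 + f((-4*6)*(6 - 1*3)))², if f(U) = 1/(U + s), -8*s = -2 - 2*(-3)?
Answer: 767123809/21025 ≈ 36486.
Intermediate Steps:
s = -½ (s = -(-2 - 2*(-3))/8 = -(-2 + 6)/8 = -⅛*4 = -½ ≈ -0.50000)
f(U) = 1/(-½ + U) (f(U) = 1/(U - ½) = 1/(-½ + U))
(-191 + f((-4*6)*(6 - 1*3)))² = (-191 + 2/(-1 + 2*((-4*6)*(6 - 1*3))))² = (-191 + 2/(-1 + 2*(-24*(6 - 3))))² = (-191 + 2/(-1 + 2*(-24*3)))² = (-191 + 2/(-1 + 2*(-72)))² = (-191 + 2/(-1 - 144))² = (-191 + 2/(-145))² = (-191 + 2*(-1/145))² = (-191 - 2/145)² = (-27697/145)² = 767123809/21025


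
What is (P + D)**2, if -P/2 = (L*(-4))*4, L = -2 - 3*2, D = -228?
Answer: 234256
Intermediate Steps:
L = -8 (L = -2 - 6 = -8)
P = -256 (P = -2*(-8*(-4))*4 = -64*4 = -2*128 = -256)
(P + D)**2 = (-256 - 228)**2 = (-484)**2 = 234256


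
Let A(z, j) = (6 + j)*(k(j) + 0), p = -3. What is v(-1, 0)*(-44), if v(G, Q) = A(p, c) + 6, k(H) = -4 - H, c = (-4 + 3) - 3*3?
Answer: 792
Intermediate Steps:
c = -10 (c = -1 - 9 = -10)
A(z, j) = (-4 - j)*(6 + j) (A(z, j) = (6 + j)*((-4 - j) + 0) = (6 + j)*(-4 - j) = (-4 - j)*(6 + j))
v(G, Q) = -18 (v(G, Q) = -(4 - 10)*(6 - 10) + 6 = -1*(-6)*(-4) + 6 = -24 + 6 = -18)
v(-1, 0)*(-44) = -18*(-44) = 792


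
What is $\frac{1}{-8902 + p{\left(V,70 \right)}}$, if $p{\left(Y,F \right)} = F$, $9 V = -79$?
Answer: $- \frac{1}{8832} \approx -0.00011322$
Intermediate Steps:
$V = - \frac{79}{9}$ ($V = \frac{1}{9} \left(-79\right) = - \frac{79}{9} \approx -8.7778$)
$\frac{1}{-8902 + p{\left(V,70 \right)}} = \frac{1}{-8902 + 70} = \frac{1}{-8832} = - \frac{1}{8832}$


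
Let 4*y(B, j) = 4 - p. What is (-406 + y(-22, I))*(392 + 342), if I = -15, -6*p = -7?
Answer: -3569809/12 ≈ -2.9748e+5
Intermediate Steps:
p = 7/6 (p = -⅙*(-7) = 7/6 ≈ 1.1667)
y(B, j) = 17/24 (y(B, j) = (4 - 1*7/6)/4 = (4 - 7/6)/4 = (¼)*(17/6) = 17/24)
(-406 + y(-22, I))*(392 + 342) = (-406 + 17/24)*(392 + 342) = -9727/24*734 = -3569809/12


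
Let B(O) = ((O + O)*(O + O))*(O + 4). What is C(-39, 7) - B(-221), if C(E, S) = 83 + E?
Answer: 42394032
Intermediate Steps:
B(O) = 4*O²*(4 + O) (B(O) = ((2*O)*(2*O))*(4 + O) = (4*O²)*(4 + O) = 4*O²*(4 + O))
C(-39, 7) - B(-221) = (83 - 39) - 4*(-221)²*(4 - 221) = 44 - 4*48841*(-217) = 44 - 1*(-42393988) = 44 + 42393988 = 42394032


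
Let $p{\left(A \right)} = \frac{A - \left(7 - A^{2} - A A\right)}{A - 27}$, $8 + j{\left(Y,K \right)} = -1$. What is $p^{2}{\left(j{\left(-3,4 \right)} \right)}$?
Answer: $\frac{5329}{324} \approx 16.448$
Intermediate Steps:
$j{\left(Y,K \right)} = -9$ ($j{\left(Y,K \right)} = -8 - 1 = -9$)
$p{\left(A \right)} = \frac{-7 + A + 2 A^{2}}{-27 + A}$ ($p{\left(A \right)} = \frac{A + \left(\left(A^{2} + A^{2}\right) - 7\right)}{-27 + A} = \frac{A + \left(2 A^{2} - 7\right)}{-27 + A} = \frac{A + \left(-7 + 2 A^{2}\right)}{-27 + A} = \frac{-7 + A + 2 A^{2}}{-27 + A}$)
$p^{2}{\left(j{\left(-3,4 \right)} \right)} = \left(\frac{-7 - 9 + 2 \left(-9\right)^{2}}{-27 - 9}\right)^{2} = \left(\frac{-7 - 9 + 2 \cdot 81}{-36}\right)^{2} = \left(- \frac{-7 - 9 + 162}{36}\right)^{2} = \left(\left(- \frac{1}{36}\right) 146\right)^{2} = \left(- \frac{73}{18}\right)^{2} = \frac{5329}{324}$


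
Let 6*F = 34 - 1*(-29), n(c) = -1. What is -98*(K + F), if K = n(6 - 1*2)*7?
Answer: -343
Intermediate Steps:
K = -7 (K = -1*7 = -7)
F = 21/2 (F = (34 - 1*(-29))/6 = (34 + 29)/6 = (⅙)*63 = 21/2 ≈ 10.500)
-98*(K + F) = -98*(-7 + 21/2) = -98*7/2 = -343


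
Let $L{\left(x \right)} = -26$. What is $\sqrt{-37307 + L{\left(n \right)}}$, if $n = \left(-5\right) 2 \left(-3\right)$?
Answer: $i \sqrt{37333} \approx 193.22 i$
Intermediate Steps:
$n = 30$ ($n = \left(-10\right) \left(-3\right) = 30$)
$\sqrt{-37307 + L{\left(n \right)}} = \sqrt{-37307 - 26} = \sqrt{-37333} = i \sqrt{37333}$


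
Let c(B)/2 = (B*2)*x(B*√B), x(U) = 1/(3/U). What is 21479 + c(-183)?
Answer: 21479 + 44652*I*√183 ≈ 21479.0 + 6.0404e+5*I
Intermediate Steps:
x(U) = U/3
c(B) = 4*B^(5/2)/3 (c(B) = 2*((B*2)*((B*√B)/3)) = 2*((2*B)*(B^(3/2)/3)) = 2*(2*B^(5/2)/3) = 4*B^(5/2)/3)
21479 + c(-183) = 21479 + 4*(-183)^(5/2)/3 = 21479 + 4*(33489*I*√183)/3 = 21479 + 44652*I*√183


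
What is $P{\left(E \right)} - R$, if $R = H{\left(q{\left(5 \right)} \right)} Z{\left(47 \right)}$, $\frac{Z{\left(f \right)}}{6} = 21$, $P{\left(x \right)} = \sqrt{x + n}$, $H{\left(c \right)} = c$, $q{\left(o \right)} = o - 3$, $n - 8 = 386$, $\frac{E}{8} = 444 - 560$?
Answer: $-252 + i \sqrt{534} \approx -252.0 + 23.108 i$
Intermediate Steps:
$E = -928$ ($E = 8 \left(444 - 560\right) = 8 \left(-116\right) = -928$)
$n = 394$ ($n = 8 + 386 = 394$)
$q{\left(o \right)} = -3 + o$ ($q{\left(o \right)} = o - 3 = -3 + o$)
$P{\left(x \right)} = \sqrt{394 + x}$ ($P{\left(x \right)} = \sqrt{x + 394} = \sqrt{394 + x}$)
$Z{\left(f \right)} = 126$ ($Z{\left(f \right)} = 6 \cdot 21 = 126$)
$R = 252$ ($R = \left(-3 + 5\right) 126 = 2 \cdot 126 = 252$)
$P{\left(E \right)} - R = \sqrt{394 - 928} - 252 = \sqrt{-534} - 252 = i \sqrt{534} - 252 = -252 + i \sqrt{534}$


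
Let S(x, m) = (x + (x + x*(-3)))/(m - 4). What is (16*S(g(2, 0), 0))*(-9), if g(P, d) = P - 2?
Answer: 0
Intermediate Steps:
g(P, d) = -2 + P
S(x, m) = -x/(-4 + m) (S(x, m) = (x + (x - 3*x))/(-4 + m) = (x - 2*x)/(-4 + m) = (-x)/(-4 + m) = -x/(-4 + m))
(16*S(g(2, 0), 0))*(-9) = (16*(-(-2 + 2)/(-4 + 0)))*(-9) = (16*(-1*0/(-4)))*(-9) = (16*(-1*0*(-¼)))*(-9) = (16*0)*(-9) = 0*(-9) = 0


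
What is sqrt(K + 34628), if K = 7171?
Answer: sqrt(41799) ≈ 204.45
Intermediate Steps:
sqrt(K + 34628) = sqrt(7171 + 34628) = sqrt(41799)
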